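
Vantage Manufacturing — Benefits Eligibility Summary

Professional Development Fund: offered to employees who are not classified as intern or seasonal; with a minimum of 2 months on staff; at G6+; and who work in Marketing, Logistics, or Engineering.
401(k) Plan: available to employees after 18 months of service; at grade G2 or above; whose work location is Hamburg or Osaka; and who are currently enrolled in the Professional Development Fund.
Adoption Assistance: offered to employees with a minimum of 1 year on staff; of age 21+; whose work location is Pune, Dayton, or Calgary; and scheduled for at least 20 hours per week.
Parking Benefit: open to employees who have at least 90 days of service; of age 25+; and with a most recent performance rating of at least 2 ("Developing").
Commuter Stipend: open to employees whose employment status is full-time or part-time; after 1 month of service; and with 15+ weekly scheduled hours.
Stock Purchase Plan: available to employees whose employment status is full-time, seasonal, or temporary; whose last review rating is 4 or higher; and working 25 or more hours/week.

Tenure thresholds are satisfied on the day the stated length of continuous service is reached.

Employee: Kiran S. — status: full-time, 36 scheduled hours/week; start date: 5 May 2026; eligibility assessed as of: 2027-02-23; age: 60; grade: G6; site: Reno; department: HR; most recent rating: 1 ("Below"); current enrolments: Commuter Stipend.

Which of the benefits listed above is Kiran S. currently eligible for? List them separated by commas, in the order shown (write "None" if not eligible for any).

Service from 5 May 2026 to 2027-02-23: 294 days.
Professional Development Fund — status full-time ✓ (not excluded); service 294 days ≥ 2 months (≈60 days) ✓; grade G6 ≥ G6 ✓; dept HR ✗ → not eligible.
401(k) Plan — service 294 days < 18 months (≈540 days) ✗ → not eligible.
Adoption Assistance — service 294 days < 1 year (≈365 days) ✗ → not eligible.
Parking Benefit — service 294 days ≥ 90 days ✓; age 60 ≥ 25 ✓; rating 1 < 2 ✗ → not eligible.
Commuter Stipend — status full-time ✓; service 294 days ≥ 1 month (≈30 days) ✓; 36 hrs/wk ≥ 15 ✓ → eligible.
Stock Purchase Plan — status full-time ✓; rating 1 < 4 ✗ → not eligible.

Commuter Stipend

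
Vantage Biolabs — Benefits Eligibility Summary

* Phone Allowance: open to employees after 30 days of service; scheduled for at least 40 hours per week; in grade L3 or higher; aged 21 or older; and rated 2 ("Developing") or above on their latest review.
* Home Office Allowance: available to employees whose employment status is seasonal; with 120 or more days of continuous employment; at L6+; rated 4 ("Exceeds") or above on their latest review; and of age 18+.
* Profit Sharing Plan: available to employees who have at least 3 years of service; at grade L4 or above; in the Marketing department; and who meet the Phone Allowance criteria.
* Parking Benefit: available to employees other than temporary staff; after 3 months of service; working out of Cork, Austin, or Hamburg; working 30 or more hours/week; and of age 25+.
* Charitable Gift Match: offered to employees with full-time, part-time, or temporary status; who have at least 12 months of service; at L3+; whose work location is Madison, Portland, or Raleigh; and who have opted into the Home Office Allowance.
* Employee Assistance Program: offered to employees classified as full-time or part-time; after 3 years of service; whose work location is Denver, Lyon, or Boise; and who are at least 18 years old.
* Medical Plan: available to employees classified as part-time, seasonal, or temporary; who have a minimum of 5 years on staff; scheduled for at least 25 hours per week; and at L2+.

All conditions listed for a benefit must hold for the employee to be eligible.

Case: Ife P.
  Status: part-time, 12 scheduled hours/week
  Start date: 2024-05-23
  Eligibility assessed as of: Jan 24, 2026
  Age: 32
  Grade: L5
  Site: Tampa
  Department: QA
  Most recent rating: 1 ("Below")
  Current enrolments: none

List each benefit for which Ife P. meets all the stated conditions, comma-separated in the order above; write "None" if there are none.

Service from 2024-05-23 to Jan 24, 2026: 611 days.
Phone Allowance — service 611 days ≥ 30 days ✓; 12 hrs/wk < 40 ✗ → not eligible.
Home Office Allowance — status part-time ✗ (requires seasonal) → not eligible.
Profit Sharing Plan — service 611 days < 3 years (≈1095 days) ✗ → not eligible.
Parking Benefit — status part-time ✓ (not excluded); service 611 days ≥ 3 months (≈90 days) ✓; site Tampa ✗ (not Cork, Austin, or Hamburg) → not eligible.
Charitable Gift Match — status part-time ✓; service 611 days ≥ 12 months (≈360 days) ✓; grade L5 ≥ L3 ✓; site Tampa ✗ (not Madison, Portland, or Raleigh) → not eligible.
Employee Assistance Program — status part-time ✓; service 611 days < 3 years (≈1095 days) ✗ → not eligible.
Medical Plan — status part-time ✓; service 611 days < 5 years (≈1825 days) ✗ → not eligible.

None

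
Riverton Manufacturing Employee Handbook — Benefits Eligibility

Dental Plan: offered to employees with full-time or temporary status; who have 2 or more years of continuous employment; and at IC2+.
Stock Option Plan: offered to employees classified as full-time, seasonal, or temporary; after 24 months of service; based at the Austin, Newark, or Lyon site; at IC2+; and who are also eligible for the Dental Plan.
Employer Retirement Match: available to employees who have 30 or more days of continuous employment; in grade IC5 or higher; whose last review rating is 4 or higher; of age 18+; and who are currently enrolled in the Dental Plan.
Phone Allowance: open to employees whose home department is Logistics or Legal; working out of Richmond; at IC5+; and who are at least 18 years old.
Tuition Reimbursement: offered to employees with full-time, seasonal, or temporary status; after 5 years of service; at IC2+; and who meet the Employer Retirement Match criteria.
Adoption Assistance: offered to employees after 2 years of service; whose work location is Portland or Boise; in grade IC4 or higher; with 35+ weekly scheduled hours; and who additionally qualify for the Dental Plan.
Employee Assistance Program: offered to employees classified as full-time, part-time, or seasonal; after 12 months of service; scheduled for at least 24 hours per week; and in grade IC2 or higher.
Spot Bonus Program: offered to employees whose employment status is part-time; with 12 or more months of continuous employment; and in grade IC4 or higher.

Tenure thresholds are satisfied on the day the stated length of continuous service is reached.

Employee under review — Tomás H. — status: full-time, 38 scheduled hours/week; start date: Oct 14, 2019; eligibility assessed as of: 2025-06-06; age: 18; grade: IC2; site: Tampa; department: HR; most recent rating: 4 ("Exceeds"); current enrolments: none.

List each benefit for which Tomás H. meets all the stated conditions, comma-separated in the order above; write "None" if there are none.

Dental Plan, Employee Assistance Program

Service from Oct 14, 2019 to 2025-06-06: 2062 days.
Dental Plan — status full-time ✓; service 2062 days ≥ 2 years (≈730 days) ✓; grade IC2 ≥ IC2 ✓ → eligible.
Stock Option Plan — status full-time ✓; service 2062 days ≥ 24 months (≈720 days) ✓; site Tampa ✗ (not Austin, Newark, or Lyon) → not eligible.
Employer Retirement Match — service 2062 days ≥ 30 days ✓; grade IC2 < IC5 ✗ → not eligible.
Phone Allowance — dept HR ✗ → not eligible.
Tuition Reimbursement — status full-time ✓; service 2062 days ≥ 5 years (≈1825 days) ✓; grade IC2 ≥ IC2 ✓; not eligible for Employer Retirement Match ✗ → not eligible.
Adoption Assistance — service 2062 days ≥ 2 years (≈730 days) ✓; site Tampa ✗ (not Portland or Boise) → not eligible.
Employee Assistance Program — status full-time ✓; service 2062 days ≥ 12 months (≈360 days) ✓; 38 hrs/wk ≥ 24 ✓; grade IC2 ≥ IC2 ✓ → eligible.
Spot Bonus Program — status full-time ✗ (requires part-time) → not eligible.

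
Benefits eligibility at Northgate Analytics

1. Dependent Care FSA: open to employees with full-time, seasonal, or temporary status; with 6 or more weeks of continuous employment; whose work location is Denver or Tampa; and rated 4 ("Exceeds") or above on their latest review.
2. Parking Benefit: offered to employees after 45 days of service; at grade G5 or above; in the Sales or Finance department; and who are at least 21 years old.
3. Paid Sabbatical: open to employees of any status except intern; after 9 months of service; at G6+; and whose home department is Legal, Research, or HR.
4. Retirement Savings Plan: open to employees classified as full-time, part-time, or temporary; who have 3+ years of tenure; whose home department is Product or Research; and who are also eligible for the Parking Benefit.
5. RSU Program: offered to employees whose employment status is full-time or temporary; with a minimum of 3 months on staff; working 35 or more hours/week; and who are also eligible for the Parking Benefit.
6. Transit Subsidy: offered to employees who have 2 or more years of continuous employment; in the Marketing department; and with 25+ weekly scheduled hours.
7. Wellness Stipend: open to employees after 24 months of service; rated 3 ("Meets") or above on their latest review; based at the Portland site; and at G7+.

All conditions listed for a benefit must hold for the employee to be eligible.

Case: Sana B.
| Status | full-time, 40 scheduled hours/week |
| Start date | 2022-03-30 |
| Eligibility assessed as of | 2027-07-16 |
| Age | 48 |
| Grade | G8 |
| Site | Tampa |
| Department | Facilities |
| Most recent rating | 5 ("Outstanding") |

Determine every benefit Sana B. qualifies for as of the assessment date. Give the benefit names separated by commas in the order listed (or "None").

Service from 2022-03-30 to 2027-07-16: 1934 days.
Dependent Care FSA — status full-time ✓; service 1934 days ≥ 6 weeks (≈42 days) ✓; site Tampa ✓; rating 5 ≥ 4 ✓ → eligible.
Parking Benefit — service 1934 days ≥ 45 days ✓; grade G8 ≥ G5 ✓; dept Facilities ✗ → not eligible.
Paid Sabbatical — status full-time ✓ (not excluded); service 1934 days ≥ 9 months (≈270 days) ✓; grade G8 ≥ G6 ✓; dept Facilities ✗ → not eligible.
Retirement Savings Plan — status full-time ✓; service 1934 days ≥ 3 years (≈1095 days) ✓; dept Facilities ✗ → not eligible.
RSU Program — status full-time ✓; service 1934 days ≥ 3 months (≈90 days) ✓; 40 hrs/wk ≥ 35 ✓; not eligible for Parking Benefit ✗ → not eligible.
Transit Subsidy — service 1934 days ≥ 2 years (≈730 days) ✓; dept Facilities ✗ → not eligible.
Wellness Stipend — service 1934 days ≥ 24 months (≈720 days) ✓; rating 5 ≥ 3 ✓; site Tampa ✗ (not Portland) → not eligible.

Dependent Care FSA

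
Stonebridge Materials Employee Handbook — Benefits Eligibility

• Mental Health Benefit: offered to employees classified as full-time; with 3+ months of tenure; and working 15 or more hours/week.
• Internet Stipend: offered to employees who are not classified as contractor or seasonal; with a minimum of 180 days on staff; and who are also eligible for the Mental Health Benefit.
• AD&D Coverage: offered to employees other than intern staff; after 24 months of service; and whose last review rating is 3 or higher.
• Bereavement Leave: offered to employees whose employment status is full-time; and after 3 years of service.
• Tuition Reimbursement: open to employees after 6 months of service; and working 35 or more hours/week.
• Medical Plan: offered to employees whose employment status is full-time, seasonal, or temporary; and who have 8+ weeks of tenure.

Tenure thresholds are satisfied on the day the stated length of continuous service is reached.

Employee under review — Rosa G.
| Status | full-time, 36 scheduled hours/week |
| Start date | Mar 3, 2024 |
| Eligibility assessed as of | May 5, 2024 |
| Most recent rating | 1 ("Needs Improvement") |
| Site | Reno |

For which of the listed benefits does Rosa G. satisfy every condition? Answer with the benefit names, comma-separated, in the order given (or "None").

Service from Mar 3, 2024 to May 5, 2024: 63 days.
Mental Health Benefit — status full-time ✓; service 63 days < 3 months (≈90 days) ✗ → not eligible.
Internet Stipend — status full-time ✓ (not excluded); service 63 days < 180 days ✗ → not eligible.
AD&D Coverage — status full-time ✓ (not excluded); service 63 days < 24 months (≈720 days) ✗ → not eligible.
Bereavement Leave — status full-time ✓; service 63 days < 3 years (≈1095 days) ✗ → not eligible.
Tuition Reimbursement — service 63 days < 6 months (≈180 days) ✗ → not eligible.
Medical Plan — status full-time ✓; service 63 days ≥ 8 weeks (≈56 days) ✓ → eligible.

Medical Plan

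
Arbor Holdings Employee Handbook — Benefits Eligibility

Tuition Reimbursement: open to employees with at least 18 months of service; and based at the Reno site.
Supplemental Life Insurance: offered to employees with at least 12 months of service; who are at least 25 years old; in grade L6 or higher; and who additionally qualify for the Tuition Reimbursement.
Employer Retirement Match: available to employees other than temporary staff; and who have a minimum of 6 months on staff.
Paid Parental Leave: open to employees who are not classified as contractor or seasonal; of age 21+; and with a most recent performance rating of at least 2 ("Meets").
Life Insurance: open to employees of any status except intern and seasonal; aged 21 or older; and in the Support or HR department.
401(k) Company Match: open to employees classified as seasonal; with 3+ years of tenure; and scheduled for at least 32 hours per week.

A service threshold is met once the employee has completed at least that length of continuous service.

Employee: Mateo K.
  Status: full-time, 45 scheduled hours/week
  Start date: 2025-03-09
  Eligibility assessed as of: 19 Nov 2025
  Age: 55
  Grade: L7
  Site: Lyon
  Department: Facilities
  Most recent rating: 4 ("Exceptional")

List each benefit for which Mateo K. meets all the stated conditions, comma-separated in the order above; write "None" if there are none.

Service from 2025-03-09 to 19 Nov 2025: 255 days.
Tuition Reimbursement — service 255 days < 18 months (≈540 days) ✗ → not eligible.
Supplemental Life Insurance — service 255 days < 12 months (≈360 days) ✗ → not eligible.
Employer Retirement Match — status full-time ✓ (not excluded); service 255 days ≥ 6 months (≈180 days) ✓ → eligible.
Paid Parental Leave — status full-time ✓ (not excluded); age 55 ≥ 21 ✓; rating 4 ≥ 2 ✓ → eligible.
Life Insurance — status full-time ✓ (not excluded); age 55 ≥ 21 ✓; dept Facilities ✗ → not eligible.
401(k) Company Match — status full-time ✗ (requires seasonal) → not eligible.

Employer Retirement Match, Paid Parental Leave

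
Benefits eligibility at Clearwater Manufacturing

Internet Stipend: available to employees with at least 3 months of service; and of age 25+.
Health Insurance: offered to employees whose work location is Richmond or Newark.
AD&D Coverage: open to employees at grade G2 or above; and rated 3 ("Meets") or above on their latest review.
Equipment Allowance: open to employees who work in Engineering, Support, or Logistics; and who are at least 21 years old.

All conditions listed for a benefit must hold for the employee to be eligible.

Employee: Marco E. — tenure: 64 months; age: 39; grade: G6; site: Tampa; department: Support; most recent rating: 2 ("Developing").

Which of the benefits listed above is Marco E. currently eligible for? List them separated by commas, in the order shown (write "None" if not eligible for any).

Internet Stipend — service 64 months ≥ 3 months ✓; age 39 ≥ 25 ✓ → eligible.
Health Insurance — site Tampa ✗ (not Richmond or Newark) → not eligible.
AD&D Coverage — grade G6 ≥ G2 ✓; rating 2 < 3 ✗ → not eligible.
Equipment Allowance — dept Support ✓; age 39 ≥ 21 ✓ → eligible.

Internet Stipend, Equipment Allowance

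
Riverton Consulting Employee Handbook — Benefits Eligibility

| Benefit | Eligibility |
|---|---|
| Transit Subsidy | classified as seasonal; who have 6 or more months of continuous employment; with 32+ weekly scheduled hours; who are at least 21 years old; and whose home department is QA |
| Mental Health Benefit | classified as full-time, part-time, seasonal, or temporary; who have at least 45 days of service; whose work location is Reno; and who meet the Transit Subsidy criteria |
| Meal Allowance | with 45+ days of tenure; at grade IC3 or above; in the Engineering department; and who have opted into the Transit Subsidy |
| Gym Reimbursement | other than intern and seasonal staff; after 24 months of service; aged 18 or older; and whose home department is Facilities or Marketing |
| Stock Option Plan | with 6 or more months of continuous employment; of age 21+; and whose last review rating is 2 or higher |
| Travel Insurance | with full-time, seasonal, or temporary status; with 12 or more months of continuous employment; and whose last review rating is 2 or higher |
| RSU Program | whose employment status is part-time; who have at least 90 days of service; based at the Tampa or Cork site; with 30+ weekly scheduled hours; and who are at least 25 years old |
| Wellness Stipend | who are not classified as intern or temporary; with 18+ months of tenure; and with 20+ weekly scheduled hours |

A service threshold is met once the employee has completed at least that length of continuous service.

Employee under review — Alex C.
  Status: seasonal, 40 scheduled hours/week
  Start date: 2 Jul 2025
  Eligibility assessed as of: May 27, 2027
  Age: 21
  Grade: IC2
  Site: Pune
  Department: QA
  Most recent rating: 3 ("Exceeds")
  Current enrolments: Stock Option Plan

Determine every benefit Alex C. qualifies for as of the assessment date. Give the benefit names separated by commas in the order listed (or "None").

Transit Subsidy, Stock Option Plan, Travel Insurance, Wellness Stipend

Service from 2 Jul 2025 to May 27, 2027: 694 days.
Transit Subsidy — status seasonal ✓; service 694 days ≥ 6 months (≈180 days) ✓; 40 hrs/wk ≥ 32 ✓; age 21 ≥ 21 ✓; dept QA ✓ → eligible.
Mental Health Benefit — status seasonal ✓; service 694 days ≥ 45 days ✓; site Pune ✗ (not Reno) → not eligible.
Meal Allowance — service 694 days ≥ 45 days ✓; grade IC2 < IC3 ✗ → not eligible.
Gym Reimbursement — status seasonal ✗ (excluded) → not eligible.
Stock Option Plan — service 694 days ≥ 6 months (≈180 days) ✓; age 21 ≥ 21 ✓; rating 3 ≥ 2 ✓ → eligible.
Travel Insurance — status seasonal ✓; service 694 days ≥ 12 months (≈360 days) ✓; rating 3 ≥ 2 ✓ → eligible.
RSU Program — status seasonal ✗ (requires part-time) → not eligible.
Wellness Stipend — status seasonal ✓ (not excluded); service 694 days ≥ 18 months (≈540 days) ✓; 40 hrs/wk ≥ 20 ✓ → eligible.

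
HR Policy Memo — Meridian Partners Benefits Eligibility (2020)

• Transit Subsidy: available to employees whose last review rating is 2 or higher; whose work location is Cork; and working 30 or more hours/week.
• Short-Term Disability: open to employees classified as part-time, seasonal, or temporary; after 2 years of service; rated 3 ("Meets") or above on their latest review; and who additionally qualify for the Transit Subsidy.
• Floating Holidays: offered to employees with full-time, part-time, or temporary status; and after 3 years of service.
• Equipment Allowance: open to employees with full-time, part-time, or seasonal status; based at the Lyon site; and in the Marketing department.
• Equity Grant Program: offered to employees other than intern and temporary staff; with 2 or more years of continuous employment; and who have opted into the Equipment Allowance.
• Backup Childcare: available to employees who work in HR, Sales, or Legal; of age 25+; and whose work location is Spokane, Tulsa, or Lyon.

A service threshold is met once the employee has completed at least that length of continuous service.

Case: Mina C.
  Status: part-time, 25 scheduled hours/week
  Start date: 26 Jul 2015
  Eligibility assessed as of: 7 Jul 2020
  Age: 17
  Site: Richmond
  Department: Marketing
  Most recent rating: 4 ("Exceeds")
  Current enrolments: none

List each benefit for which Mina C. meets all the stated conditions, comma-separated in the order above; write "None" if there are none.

Service from 26 Jul 2015 to 7 Jul 2020: 1808 days.
Transit Subsidy — rating 4 ≥ 2 ✓; site Richmond ✗ (not Cork) → not eligible.
Short-Term Disability — status part-time ✓; service 1808 days ≥ 2 years (≈730 days) ✓; rating 4 ≥ 3 ✓; not eligible for Transit Subsidy ✗ → not eligible.
Floating Holidays — status part-time ✓; service 1808 days ≥ 3 years (≈1095 days) ✓ → eligible.
Equipment Allowance — status part-time ✓; site Richmond ✗ (not Lyon) → not eligible.
Equity Grant Program — status part-time ✓ (not excluded); service 1808 days ≥ 2 years (≈730 days) ✓; not enrolled in Equipment Allowance ✗ → not eligible.
Backup Childcare — dept Marketing ✗ → not eligible.

Floating Holidays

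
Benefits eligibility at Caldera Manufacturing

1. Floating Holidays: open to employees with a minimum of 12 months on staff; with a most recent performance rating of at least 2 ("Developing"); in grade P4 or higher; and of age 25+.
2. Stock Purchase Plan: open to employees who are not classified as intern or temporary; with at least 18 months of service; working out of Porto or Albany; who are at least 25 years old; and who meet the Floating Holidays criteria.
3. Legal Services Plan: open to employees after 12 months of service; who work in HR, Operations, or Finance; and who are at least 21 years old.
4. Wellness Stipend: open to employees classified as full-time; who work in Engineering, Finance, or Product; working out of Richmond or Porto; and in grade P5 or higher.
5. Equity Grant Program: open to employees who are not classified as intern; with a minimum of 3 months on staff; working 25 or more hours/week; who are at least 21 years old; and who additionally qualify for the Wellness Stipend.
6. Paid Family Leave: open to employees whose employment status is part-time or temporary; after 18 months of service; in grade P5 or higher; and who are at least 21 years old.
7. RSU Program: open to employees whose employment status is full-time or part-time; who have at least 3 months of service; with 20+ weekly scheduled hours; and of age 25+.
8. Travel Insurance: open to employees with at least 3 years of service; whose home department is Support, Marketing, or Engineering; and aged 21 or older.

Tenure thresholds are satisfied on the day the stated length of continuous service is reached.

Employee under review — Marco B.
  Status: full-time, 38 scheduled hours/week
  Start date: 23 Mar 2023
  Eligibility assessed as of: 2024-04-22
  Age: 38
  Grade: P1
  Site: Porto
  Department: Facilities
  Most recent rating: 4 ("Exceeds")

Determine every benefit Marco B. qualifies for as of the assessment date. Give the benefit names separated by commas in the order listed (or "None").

Service from 23 Mar 2023 to 2024-04-22: 396 days.
Floating Holidays — service 396 days ≥ 12 months (≈360 days) ✓; rating 4 ≥ 2 ✓; grade P1 < P4 ✗ → not eligible.
Stock Purchase Plan — status full-time ✓ (not excluded); service 396 days < 18 months (≈540 days) ✗ → not eligible.
Legal Services Plan — service 396 days ≥ 12 months (≈360 days) ✓; dept Facilities ✗ → not eligible.
Wellness Stipend — status full-time ✓; dept Facilities ✗ → not eligible.
Equity Grant Program — status full-time ✓ (not excluded); service 396 days ≥ 3 months (≈90 days) ✓; 38 hrs/wk ≥ 25 ✓; age 38 ≥ 21 ✓; not eligible for Wellness Stipend ✗ → not eligible.
Paid Family Leave — status full-time ✗ (requires part-time or temporary) → not eligible.
RSU Program — status full-time ✓; service 396 days ≥ 3 months (≈90 days) ✓; 38 hrs/wk ≥ 20 ✓; age 38 ≥ 25 ✓ → eligible.
Travel Insurance — service 396 days < 3 years (≈1095 days) ✗ → not eligible.

RSU Program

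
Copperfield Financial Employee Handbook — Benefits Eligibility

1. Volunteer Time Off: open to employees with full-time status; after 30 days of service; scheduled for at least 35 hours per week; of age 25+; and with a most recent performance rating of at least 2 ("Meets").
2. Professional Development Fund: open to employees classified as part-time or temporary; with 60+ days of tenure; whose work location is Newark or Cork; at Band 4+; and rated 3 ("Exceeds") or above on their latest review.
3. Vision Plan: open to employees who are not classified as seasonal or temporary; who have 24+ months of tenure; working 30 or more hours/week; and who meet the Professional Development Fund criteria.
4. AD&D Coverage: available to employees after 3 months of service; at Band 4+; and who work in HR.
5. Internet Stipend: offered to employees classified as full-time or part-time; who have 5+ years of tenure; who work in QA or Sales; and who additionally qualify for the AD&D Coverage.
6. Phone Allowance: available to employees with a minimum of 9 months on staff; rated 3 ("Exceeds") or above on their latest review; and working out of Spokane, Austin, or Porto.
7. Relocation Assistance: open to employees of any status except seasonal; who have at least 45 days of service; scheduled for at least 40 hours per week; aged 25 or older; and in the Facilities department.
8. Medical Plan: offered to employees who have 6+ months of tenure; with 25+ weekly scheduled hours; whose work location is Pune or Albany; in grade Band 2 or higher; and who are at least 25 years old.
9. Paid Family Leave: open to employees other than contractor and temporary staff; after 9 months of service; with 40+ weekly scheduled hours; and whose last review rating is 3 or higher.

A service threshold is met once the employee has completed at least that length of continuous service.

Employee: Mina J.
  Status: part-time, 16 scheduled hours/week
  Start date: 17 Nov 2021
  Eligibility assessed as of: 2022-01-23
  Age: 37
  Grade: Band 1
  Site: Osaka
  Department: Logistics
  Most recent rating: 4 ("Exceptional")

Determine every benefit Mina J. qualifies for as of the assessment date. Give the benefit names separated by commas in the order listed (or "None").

None

Service from 17 Nov 2021 to 2022-01-23: 67 days.
Volunteer Time Off — status part-time ✗ (requires full-time) → not eligible.
Professional Development Fund — status part-time ✓; service 67 days ≥ 60 days ✓; site Osaka ✗ (not Newark or Cork) → not eligible.
Vision Plan — status part-time ✓ (not excluded); service 67 days < 24 months (≈720 days) ✗ → not eligible.
AD&D Coverage — service 67 days < 3 months (≈90 days) ✗ → not eligible.
Internet Stipend — status part-time ✓; service 67 days < 5 years (≈1825 days) ✗ → not eligible.
Phone Allowance — service 67 days < 9 months (≈270 days) ✗ → not eligible.
Relocation Assistance — status part-time ✓ (not excluded); service 67 days ≥ 45 days ✓; 16 hrs/wk < 40 ✗ → not eligible.
Medical Plan — service 67 days < 6 months (≈180 days) ✗ → not eligible.
Paid Family Leave — status part-time ✓ (not excluded); service 67 days < 9 months (≈270 days) ✗ → not eligible.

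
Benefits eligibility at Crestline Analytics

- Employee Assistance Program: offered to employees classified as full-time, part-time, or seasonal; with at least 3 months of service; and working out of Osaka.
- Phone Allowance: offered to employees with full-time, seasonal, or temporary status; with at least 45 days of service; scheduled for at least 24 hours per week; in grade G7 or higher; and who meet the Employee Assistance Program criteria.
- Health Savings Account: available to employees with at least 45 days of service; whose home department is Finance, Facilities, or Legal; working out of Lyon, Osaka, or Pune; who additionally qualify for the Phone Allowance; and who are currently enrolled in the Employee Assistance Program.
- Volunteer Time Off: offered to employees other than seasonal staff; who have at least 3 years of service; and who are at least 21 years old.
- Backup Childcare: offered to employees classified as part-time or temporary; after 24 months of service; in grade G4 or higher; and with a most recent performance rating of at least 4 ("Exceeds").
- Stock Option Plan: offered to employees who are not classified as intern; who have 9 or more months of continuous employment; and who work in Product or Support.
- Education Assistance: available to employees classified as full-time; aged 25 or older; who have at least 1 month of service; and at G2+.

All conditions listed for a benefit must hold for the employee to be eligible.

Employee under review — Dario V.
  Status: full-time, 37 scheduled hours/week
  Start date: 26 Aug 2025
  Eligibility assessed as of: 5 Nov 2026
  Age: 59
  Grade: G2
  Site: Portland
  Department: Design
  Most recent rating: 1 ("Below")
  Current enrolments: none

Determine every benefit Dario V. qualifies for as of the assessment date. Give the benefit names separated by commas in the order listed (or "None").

Education Assistance

Service from 26 Aug 2025 to 5 Nov 2026: 436 days.
Employee Assistance Program — status full-time ✓; service 436 days ≥ 3 months (≈90 days) ✓; site Portland ✗ (not Osaka) → not eligible.
Phone Allowance — status full-time ✓; service 436 days ≥ 45 days ✓; 37 hrs/wk ≥ 24 ✓; grade G2 < G7 ✗ → not eligible.
Health Savings Account — service 436 days ≥ 45 days ✓; dept Design ✗ → not eligible.
Volunteer Time Off — status full-time ✓ (not excluded); service 436 days < 3 years (≈1095 days) ✗ → not eligible.
Backup Childcare — status full-time ✗ (requires part-time or temporary) → not eligible.
Stock Option Plan — status full-time ✓ (not excluded); service 436 days ≥ 9 months (≈270 days) ✓; dept Design ✗ → not eligible.
Education Assistance — status full-time ✓; age 59 ≥ 25 ✓; service 436 days ≥ 1 month (≈30 days) ✓; grade G2 ≥ G2 ✓ → eligible.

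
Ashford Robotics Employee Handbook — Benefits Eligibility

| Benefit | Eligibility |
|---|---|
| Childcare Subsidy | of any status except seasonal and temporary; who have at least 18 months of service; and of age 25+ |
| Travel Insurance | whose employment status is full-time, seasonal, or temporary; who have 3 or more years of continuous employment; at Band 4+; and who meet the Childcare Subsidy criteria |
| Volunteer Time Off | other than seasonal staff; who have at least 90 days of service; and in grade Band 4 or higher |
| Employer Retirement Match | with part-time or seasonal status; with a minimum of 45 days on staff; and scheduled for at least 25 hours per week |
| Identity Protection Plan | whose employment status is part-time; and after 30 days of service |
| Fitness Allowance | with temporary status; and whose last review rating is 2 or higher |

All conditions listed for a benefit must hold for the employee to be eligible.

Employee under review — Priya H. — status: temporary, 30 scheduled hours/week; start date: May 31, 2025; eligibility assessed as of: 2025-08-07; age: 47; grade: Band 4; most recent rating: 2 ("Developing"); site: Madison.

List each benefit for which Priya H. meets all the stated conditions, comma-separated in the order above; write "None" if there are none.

Fitness Allowance

Service from May 31, 2025 to 2025-08-07: 68 days.
Childcare Subsidy — status temporary ✗ (excluded) → not eligible.
Travel Insurance — status temporary ✓; service 68 days < 3 years (≈1095 days) ✗ → not eligible.
Volunteer Time Off — status temporary ✓ (not excluded); service 68 days < 90 days ✗ → not eligible.
Employer Retirement Match — status temporary ✗ (requires part-time or seasonal) → not eligible.
Identity Protection Plan — status temporary ✗ (requires part-time) → not eligible.
Fitness Allowance — status temporary ✓; rating 2 ≥ 2 ✓ → eligible.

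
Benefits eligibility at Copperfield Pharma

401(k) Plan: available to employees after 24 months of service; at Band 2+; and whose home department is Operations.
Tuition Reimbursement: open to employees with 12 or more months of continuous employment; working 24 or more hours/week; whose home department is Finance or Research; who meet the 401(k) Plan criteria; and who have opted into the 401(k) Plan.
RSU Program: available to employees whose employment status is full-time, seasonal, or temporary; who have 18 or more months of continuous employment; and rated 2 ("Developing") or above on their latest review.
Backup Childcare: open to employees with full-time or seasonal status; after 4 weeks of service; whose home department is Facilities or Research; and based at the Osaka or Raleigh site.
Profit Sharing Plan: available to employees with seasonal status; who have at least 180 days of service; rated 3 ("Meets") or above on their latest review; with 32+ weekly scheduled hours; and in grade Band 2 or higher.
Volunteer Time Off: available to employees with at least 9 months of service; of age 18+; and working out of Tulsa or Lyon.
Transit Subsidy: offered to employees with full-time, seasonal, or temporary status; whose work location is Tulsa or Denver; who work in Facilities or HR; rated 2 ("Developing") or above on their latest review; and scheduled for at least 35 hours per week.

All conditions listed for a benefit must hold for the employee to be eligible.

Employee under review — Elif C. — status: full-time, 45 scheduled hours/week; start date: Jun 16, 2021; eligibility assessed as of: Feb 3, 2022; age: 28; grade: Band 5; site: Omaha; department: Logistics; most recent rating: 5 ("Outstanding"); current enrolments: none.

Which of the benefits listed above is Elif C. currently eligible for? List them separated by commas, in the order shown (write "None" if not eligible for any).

None

Service from Jun 16, 2021 to Feb 3, 2022: 232 days.
401(k) Plan — service 232 days < 24 months (≈720 days) ✗ → not eligible.
Tuition Reimbursement — service 232 days < 12 months (≈360 days) ✗ → not eligible.
RSU Program — status full-time ✓; service 232 days < 18 months (≈540 days) ✗ → not eligible.
Backup Childcare — status full-time ✓; service 232 days ≥ 4 weeks (≈28 days) ✓; dept Logistics ✗ → not eligible.
Profit Sharing Plan — status full-time ✗ (requires seasonal) → not eligible.
Volunteer Time Off — service 232 days < 9 months (≈270 days) ✗ → not eligible.
Transit Subsidy — status full-time ✓; site Omaha ✗ (not Tulsa or Denver) → not eligible.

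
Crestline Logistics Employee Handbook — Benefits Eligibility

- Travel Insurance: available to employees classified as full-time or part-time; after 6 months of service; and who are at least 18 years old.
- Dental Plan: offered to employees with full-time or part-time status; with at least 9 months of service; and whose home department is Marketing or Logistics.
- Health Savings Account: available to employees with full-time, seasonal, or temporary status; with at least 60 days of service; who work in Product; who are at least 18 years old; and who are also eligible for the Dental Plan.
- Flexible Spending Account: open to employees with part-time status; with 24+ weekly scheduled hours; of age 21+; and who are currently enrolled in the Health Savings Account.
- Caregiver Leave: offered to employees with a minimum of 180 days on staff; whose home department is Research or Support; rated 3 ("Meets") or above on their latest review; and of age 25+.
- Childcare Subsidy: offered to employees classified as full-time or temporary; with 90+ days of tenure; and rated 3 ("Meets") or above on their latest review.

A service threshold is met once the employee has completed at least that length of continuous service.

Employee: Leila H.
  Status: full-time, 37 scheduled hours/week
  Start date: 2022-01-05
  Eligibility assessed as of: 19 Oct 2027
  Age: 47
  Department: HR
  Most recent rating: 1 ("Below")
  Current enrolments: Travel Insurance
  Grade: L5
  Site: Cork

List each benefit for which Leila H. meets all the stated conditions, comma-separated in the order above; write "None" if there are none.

Service from 2022-01-05 to 19 Oct 2027: 2113 days.
Travel Insurance — status full-time ✓; service 2113 days ≥ 6 months (≈180 days) ✓; age 47 ≥ 18 ✓ → eligible.
Dental Plan — status full-time ✓; service 2113 days ≥ 9 months (≈270 days) ✓; dept HR ✗ → not eligible.
Health Savings Account — status full-time ✓; service 2113 days ≥ 60 days ✓; dept HR ✗ → not eligible.
Flexible Spending Account — status full-time ✗ (requires part-time) → not eligible.
Caregiver Leave — service 2113 days ≥ 180 days ✓; dept HR ✗ → not eligible.
Childcare Subsidy — status full-time ✓; service 2113 days ≥ 90 days ✓; rating 1 < 3 ✗ → not eligible.

Travel Insurance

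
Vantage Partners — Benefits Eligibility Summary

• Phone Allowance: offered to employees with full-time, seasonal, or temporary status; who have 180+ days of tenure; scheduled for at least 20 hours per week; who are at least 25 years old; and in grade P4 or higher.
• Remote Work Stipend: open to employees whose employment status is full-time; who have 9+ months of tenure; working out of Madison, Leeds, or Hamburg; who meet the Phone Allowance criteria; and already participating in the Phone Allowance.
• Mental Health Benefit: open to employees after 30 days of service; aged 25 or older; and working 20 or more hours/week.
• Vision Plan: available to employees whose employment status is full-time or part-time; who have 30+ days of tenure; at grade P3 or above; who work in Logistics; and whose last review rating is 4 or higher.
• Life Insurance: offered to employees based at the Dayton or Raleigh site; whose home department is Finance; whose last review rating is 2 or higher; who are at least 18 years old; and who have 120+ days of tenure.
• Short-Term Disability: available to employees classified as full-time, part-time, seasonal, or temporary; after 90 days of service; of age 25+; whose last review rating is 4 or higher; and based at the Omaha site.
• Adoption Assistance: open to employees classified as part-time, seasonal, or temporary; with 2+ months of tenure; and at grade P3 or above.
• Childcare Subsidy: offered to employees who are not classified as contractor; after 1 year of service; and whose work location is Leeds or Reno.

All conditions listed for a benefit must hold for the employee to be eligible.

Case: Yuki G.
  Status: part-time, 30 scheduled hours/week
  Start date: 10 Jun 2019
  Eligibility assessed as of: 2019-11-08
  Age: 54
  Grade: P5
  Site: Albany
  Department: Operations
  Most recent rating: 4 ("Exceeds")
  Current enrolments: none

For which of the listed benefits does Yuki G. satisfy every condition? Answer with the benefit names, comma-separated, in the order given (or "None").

Service from 10 Jun 2019 to 2019-11-08: 151 days.
Phone Allowance — status part-time ✗ (requires full-time, seasonal, or temporary) → not eligible.
Remote Work Stipend — status part-time ✗ (requires full-time) → not eligible.
Mental Health Benefit — service 151 days ≥ 30 days ✓; age 54 ≥ 25 ✓; 30 hrs/wk ≥ 20 ✓ → eligible.
Vision Plan — status part-time ✓; service 151 days ≥ 30 days ✓; grade P5 ≥ P3 ✓; dept Operations ✗ → not eligible.
Life Insurance — site Albany ✗ (not Dayton or Raleigh) → not eligible.
Short-Term Disability — status part-time ✓; service 151 days ≥ 90 days ✓; age 54 ≥ 25 ✓; rating 4 ≥ 4 ✓; site Albany ✗ (not Omaha) → not eligible.
Adoption Assistance — status part-time ✓; service 151 days ≥ 2 months (≈60 days) ✓; grade P5 ≥ P3 ✓ → eligible.
Childcare Subsidy — status part-time ✓ (not excluded); service 151 days < 1 year (≈365 days) ✗ → not eligible.

Mental Health Benefit, Adoption Assistance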